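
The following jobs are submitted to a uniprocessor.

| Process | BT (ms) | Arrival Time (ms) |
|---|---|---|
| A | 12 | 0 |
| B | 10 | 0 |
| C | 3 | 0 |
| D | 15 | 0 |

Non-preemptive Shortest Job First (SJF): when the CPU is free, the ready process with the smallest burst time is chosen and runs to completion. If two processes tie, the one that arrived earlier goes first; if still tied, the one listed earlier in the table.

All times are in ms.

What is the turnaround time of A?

Timeline: | C 0-3 | B 3-13 | A 13-25 | D 25-40 |
Completion: A=25  B=13  C=3  D=40
Turnaround (C−A): A=25  B=13  C=3  D=40
Turnaround(A) = completion − arrival = 25 − 0 = 25

25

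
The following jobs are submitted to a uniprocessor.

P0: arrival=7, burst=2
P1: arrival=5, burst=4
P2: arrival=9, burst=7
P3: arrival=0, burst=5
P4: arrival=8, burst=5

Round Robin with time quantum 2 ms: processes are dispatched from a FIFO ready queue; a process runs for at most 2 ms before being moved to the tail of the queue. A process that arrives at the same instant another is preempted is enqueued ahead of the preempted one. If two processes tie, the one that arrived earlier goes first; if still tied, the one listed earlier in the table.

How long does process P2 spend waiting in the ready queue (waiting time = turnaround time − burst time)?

7

Timeline: | P3 0-5 | P1 5-7 | P0 7-9 | P1 9-11 | P4 11-13 | P2 13-15 | P4 15-17 | P2 17-19 | P4 19-20 | P2 20-23 |
Completion: P0=9  P1=11  P2=23  P3=5  P4=20
Waiting(P2) = turnaround − burst = 14 − 7 = 7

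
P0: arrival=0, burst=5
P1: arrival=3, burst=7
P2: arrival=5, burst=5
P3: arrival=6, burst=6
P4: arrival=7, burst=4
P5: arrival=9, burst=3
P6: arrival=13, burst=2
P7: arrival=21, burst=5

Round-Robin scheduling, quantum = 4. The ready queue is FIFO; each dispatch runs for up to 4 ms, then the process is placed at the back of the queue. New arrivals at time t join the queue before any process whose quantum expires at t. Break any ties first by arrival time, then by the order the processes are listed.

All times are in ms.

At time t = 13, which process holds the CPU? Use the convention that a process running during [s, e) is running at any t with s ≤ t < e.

P3

Timeline: | P0 0-4 | P1 4-8 | P0 8-9 | P2 9-13 | P3 13-17 | P4 17-21 | P1 21-24 | P5 24-27 | P6 27-29 | P2 29-30 | P3 30-32 | P7 32-37 |
Completion: P0=9  P1=24  P2=30  P3=32  P4=21  P5=27  P6=29  P7=37
Turnaround (C−A): P0=9  P1=21  P2=25  P3=26  P4=14  P5=18  P6=16  P7=16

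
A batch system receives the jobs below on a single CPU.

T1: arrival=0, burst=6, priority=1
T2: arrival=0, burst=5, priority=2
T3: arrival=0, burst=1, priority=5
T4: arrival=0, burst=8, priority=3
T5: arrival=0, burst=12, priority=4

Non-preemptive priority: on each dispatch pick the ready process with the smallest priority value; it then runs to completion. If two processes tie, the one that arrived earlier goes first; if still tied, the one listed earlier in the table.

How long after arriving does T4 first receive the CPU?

11

Schedule: | T1 0-6 | T2 6-11 | T4 11-19 | T5 19-31 | T3 31-32 |
Completion: T1=6  T2=11  T3=32  T4=19  T5=31
Turnaround (C−A): T1=6  T2=11  T3=32  T4=19  T5=31
Response(T4) = first start − arrival = 11 − 0 = 11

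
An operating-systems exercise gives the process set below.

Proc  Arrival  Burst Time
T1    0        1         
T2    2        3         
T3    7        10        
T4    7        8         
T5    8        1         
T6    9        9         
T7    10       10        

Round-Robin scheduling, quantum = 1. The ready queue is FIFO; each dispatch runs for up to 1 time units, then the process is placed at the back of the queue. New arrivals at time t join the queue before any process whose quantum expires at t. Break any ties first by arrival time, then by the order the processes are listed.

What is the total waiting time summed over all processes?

Gantt: | T1 0-1 | idle 1-2 | T2 2-5 | idle 5-7 | T3 7-8 | T4 8-9 | T5 9-10 | T3 10-11 | T6 11-12 | T4 12-13 | T7 13-14 | T3 14-15 | T6 15-16 | T4 16-17 | T7 17-18 | T3 18-19 | T6 19-20 | T4 20-21 | T7 21-22 | T3 22-23 | T6 23-24 | T4 24-25 | T7 25-26 | T3 26-27 | T6 27-28 | T4 28-29 | T7 29-30 | T3 30-31 | T6 31-32 | T4 32-33 | T7 33-34 | T3 34-35 | T6 35-36 | T4 36-37 | T7 37-38 | T3 38-39 | T6 39-40 | T7 40-41 | T3 41-42 | T6 42-43 | T7 43-45 |
Completion: T1=1  T2=5  T3=42  T4=37  T5=10  T6=43  T7=45
Turnaround (C−A): T1=1  T2=3  T3=35  T4=30  T5=2  T6=34  T7=35
Waiting = turnaround − burst: T1=0, T2=0, T3=25, T4=22, T5=1, T6=25, T7=25
Total waiting = 0 + 0 + 25 + 22 + 1 + 25 + 25 = 98

98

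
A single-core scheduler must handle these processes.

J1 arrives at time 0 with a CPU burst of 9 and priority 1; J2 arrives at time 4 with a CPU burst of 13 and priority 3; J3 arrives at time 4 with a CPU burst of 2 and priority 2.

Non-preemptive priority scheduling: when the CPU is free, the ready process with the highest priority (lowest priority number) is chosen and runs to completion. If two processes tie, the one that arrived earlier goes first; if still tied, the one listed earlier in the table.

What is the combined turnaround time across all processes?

Gantt: | J1 0-9 | J3 9-11 | J2 11-24 |
Completion: J1=9  J2=24  J3=11
Turnaround (C−A): J1=9  J2=20  J3=7
Turnaround = completion − arrival: J1=9, J2=20, J3=7
Total turnaround = 9 + 20 + 7 = 36

36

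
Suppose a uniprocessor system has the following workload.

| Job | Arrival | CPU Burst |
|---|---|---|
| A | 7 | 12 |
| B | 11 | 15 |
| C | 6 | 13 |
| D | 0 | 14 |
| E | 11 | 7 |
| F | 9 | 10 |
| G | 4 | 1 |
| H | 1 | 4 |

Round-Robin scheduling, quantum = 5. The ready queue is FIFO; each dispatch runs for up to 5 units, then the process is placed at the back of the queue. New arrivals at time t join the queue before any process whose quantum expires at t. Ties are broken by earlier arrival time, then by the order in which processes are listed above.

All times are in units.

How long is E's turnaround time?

Gantt: | D 0-5 | H 5-9 | G 9-10 | D 10-15 | C 15-20 | A 20-25 | F 25-30 | B 30-35 | E 35-40 | D 40-44 | C 44-49 | A 49-54 | F 54-59 | B 59-64 | E 64-66 | C 66-69 | A 69-71 | B 71-76 |
Completion: A=71  B=76  C=69  D=44  E=66  F=59  G=10  H=9
Turnaround(E) = completion − arrival = 66 − 11 = 55

55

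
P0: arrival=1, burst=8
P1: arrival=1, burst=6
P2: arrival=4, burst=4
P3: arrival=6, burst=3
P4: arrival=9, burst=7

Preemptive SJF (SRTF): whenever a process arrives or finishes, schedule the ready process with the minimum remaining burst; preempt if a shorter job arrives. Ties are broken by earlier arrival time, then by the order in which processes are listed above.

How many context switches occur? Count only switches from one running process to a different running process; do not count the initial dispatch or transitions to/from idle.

Schedule: | idle 0-1 | P1 1-7 | P3 7-10 | P2 10-14 | P4 14-21 | P0 21-29 |
Completion: P0=29  P1=7  P2=14  P3=10  P4=21
Turnaround (C−A): P0=28  P1=6  P2=10  P3=4  P4=12

4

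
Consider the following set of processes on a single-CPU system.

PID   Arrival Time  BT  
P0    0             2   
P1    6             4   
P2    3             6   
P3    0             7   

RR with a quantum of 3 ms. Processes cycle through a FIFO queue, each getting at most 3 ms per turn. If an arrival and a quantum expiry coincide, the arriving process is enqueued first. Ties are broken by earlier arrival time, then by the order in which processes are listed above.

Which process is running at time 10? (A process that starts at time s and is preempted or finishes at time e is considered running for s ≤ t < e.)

Gantt: | P0 0-2 | P3 2-5 | P2 5-8 | P3 8-11 | P1 11-14 | P2 14-17 | P3 17-18 | P1 18-19 |
Completion: P0=2  P1=19  P2=17  P3=18

P3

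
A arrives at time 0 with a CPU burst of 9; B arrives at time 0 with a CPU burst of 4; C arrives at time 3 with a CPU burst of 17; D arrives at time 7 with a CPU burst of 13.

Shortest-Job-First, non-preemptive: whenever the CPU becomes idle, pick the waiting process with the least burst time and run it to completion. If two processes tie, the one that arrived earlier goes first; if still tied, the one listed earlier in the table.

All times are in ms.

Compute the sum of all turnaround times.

76

Gantt: | B 0-4 | A 4-13 | D 13-26 | C 26-43 |
Completion: A=13  B=4  C=43  D=26
Turnaround = completion − arrival: A=13, B=4, C=40, D=19
Total turnaround = 13 + 4 + 40 + 19 = 76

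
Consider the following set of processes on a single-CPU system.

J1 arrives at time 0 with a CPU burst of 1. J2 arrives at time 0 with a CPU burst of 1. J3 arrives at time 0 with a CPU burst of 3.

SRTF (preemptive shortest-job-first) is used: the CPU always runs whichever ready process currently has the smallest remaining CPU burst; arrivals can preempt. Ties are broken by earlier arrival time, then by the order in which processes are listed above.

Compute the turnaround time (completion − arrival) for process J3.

5

Schedule: | J1 0-1 | J2 1-2 | J3 2-5 |
Completion: J1=1  J2=2  J3=5
Turnaround(J3) = completion − arrival = 5 − 0 = 5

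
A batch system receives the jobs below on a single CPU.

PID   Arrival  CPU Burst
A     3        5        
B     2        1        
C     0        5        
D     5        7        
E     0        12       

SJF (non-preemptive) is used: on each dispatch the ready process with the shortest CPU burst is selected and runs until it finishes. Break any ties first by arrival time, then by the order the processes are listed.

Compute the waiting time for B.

Schedule: | C 0-5 | B 5-6 | A 6-11 | D 11-18 | E 18-30 |
Completion: A=11  B=6  C=5  D=18  E=30
Waiting(B) = turnaround − burst = 4 − 1 = 3

3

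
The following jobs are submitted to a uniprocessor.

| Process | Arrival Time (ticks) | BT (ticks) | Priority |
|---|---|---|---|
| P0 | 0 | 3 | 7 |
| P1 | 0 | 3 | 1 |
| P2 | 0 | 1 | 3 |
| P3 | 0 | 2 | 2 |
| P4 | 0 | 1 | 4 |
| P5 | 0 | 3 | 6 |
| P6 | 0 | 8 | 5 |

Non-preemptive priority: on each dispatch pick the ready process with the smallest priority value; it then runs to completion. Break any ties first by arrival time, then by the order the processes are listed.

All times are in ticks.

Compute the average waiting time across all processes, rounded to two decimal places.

7.71

Schedule: | P1 0-3 | P3 3-5 | P2 5-6 | P4 6-7 | P6 7-15 | P5 15-18 | P0 18-21 |
Completion: P0=21  P1=3  P2=6  P3=5  P4=7  P5=18  P6=15
Turnaround (C−A): P0=21  P1=3  P2=6  P3=5  P4=7  P5=18  P6=15
Waiting times: P0=18, P1=0, P2=5, P3=3, P4=6, P5=15, P6=7
Average waiting = (18+0+5+3+6+15+7) / 7 = 54/7 = 7.71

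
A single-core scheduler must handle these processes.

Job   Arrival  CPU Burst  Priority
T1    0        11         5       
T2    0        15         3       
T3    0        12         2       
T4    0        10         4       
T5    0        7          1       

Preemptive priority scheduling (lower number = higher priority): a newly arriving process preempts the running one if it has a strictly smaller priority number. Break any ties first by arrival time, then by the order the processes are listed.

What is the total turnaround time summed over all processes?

159

Timeline: | T5 0-7 | T3 7-19 | T2 19-34 | T4 34-44 | T1 44-55 |
Completion: T1=55  T2=34  T3=19  T4=44  T5=7
Turnaround = completion − arrival: T1=55, T2=34, T3=19, T4=44, T5=7
Total turnaround = 55 + 34 + 19 + 44 + 7 = 159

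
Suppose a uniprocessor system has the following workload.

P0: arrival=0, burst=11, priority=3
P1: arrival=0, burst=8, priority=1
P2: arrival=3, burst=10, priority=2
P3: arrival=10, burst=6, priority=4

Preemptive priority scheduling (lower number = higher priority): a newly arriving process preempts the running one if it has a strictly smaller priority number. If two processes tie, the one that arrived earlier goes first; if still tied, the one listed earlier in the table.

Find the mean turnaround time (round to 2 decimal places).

Gantt: | P1 0-8 | P2 8-18 | P0 18-29 | P3 29-35 |
Completion: P0=29  P1=8  P2=18  P3=35
Turnaround times: P0=29, P1=8, P2=15, P3=25
Average turnaround = (29+8+15+25) / 4 = 77/4 = 19.25

19.25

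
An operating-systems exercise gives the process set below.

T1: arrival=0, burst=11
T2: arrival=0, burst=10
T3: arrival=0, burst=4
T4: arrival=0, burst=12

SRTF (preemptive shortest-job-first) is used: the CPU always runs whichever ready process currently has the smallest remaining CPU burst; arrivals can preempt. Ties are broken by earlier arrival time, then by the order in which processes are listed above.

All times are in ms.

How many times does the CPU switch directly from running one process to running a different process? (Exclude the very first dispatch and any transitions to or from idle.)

Schedule: | T3 0-4 | T2 4-14 | T1 14-25 | T4 25-37 |
Completion: T1=25  T2=14  T3=4  T4=37
Turnaround (C−A): T1=25  T2=14  T3=4  T4=37

3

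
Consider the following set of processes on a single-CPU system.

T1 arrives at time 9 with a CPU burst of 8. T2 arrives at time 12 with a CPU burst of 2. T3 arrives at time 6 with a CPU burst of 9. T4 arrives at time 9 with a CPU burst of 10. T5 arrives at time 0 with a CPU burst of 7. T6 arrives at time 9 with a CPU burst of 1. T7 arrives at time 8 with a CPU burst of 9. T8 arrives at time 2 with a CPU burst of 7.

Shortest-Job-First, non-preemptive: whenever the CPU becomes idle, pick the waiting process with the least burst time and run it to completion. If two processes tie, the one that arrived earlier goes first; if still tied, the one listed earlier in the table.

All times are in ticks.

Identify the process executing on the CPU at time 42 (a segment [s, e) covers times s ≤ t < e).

Schedule: | T5 0-7 | T8 7-14 | T6 14-15 | T2 15-17 | T1 17-25 | T3 25-34 | T7 34-43 | T4 43-53 |
Completion: T1=25  T2=17  T3=34  T4=53  T5=7  T6=15  T7=43  T8=14
Turnaround (C−A): T1=16  T2=5  T3=28  T4=44  T5=7  T6=6  T7=35  T8=12

T7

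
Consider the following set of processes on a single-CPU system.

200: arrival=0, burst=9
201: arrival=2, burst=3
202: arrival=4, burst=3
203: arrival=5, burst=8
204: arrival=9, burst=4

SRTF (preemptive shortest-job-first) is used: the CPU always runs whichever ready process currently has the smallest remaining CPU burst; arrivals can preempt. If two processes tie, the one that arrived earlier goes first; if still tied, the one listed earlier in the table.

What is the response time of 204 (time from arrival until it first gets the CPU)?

Timeline: | 200 0-2 | 201 2-5 | 202 5-8 | 200 8-9 | 204 9-13 | 200 13-19 | 203 19-27 |
Completion: 200=19  201=5  202=8  203=27  204=13
Turnaround (C−A): 200=19  201=3  202=4  203=22  204=4
Response(204) = first start − arrival = 9 − 9 = 0

0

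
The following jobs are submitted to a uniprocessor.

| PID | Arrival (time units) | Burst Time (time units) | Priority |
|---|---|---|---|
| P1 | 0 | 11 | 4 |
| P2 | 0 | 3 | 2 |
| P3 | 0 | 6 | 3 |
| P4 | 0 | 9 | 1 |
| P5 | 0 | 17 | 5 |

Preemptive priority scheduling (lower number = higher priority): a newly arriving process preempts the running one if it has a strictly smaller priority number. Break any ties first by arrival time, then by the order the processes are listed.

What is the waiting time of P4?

Schedule: | P4 0-9 | P2 9-12 | P3 12-18 | P1 18-29 | P5 29-46 |
Completion: P1=29  P2=12  P3=18  P4=9  P5=46
Turnaround (C−A): P1=29  P2=12  P3=18  P4=9  P5=46
Waiting(P4) = turnaround − burst = 9 − 9 = 0

0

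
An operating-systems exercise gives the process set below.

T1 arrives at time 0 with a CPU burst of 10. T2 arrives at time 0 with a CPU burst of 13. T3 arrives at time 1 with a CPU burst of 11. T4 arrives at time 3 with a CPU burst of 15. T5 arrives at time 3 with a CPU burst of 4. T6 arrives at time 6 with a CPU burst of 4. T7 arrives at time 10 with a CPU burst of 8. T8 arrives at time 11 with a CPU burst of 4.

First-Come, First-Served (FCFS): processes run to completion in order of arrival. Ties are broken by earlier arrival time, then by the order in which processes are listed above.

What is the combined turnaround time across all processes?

Schedule: | T1 0-10 | T2 10-23 | T3 23-34 | T4 34-49 | T5 49-53 | T6 53-57 | T7 57-65 | T8 65-69 |
Completion: T1=10  T2=23  T3=34  T4=49  T5=53  T6=57  T7=65  T8=69
Turnaround (C−A): T1=10  T2=23  T3=33  T4=46  T5=50  T6=51  T7=55  T8=58
Turnaround = completion − arrival: T1=10, T2=23, T3=33, T4=46, T5=50, T6=51, T7=55, T8=58
Total turnaround = 10 + 23 + 33 + 46 + 50 + 51 + 55 + 58 = 326

326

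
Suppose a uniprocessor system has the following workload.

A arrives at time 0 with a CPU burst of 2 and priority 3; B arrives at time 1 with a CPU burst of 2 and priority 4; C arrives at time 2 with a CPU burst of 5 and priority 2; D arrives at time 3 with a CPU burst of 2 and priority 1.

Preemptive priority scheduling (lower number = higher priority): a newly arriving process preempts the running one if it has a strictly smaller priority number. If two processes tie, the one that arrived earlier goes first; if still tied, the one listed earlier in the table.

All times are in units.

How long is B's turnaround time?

Timeline: | A 0-2 | C 2-3 | D 3-5 | C 5-9 | B 9-11 |
Completion: A=2  B=11  C=9  D=5
Turnaround (C−A): A=2  B=10  C=7  D=2
Turnaround(B) = completion − arrival = 11 − 1 = 10

10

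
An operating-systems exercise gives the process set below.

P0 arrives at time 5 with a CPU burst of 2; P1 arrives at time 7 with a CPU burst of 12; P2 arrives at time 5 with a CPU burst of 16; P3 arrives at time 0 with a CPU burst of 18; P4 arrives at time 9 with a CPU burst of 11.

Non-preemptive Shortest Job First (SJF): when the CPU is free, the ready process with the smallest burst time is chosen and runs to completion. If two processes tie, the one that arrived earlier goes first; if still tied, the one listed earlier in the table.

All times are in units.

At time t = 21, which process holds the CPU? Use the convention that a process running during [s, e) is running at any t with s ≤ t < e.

P4

Schedule: | P3 0-18 | P0 18-20 | P4 20-31 | P1 31-43 | P2 43-59 |
Completion: P0=20  P1=43  P2=59  P3=18  P4=31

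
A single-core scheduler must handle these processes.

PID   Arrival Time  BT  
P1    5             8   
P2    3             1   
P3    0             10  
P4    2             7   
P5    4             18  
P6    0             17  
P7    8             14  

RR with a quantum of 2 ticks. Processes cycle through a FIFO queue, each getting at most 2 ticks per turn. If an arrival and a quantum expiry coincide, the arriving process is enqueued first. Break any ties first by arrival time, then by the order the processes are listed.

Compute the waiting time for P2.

Gantt: | P3 0-2 | P6 2-4 | P4 4-6 | P3 6-8 | P2 8-9 | P5 9-11 | P6 11-13 | P1 13-15 | P4 15-17 | P7 17-19 | P3 19-21 | P5 21-23 | P6 23-25 | P1 25-27 | P4 27-29 | P7 29-31 | P3 31-33 | P5 33-35 | P6 35-37 | P1 37-39 | P4 39-40 | P7 40-42 | P3 42-44 | P5 44-46 | P6 46-48 | P1 48-50 | P7 50-52 | P5 52-54 | P6 54-56 | P7 56-58 | P5 58-60 | P6 60-62 | P7 62-64 | P5 64-66 | P6 66-68 | P7 68-70 | P5 70-72 | P6 72-73 | P5 73-75 |
Completion: P1=50  P2=9  P3=44  P4=40  P5=75  P6=73  P7=70
Turnaround (C−A): P1=45  P2=6  P3=44  P4=38  P5=71  P6=73  P7=62
Waiting(P2) = turnaround − burst = 6 − 1 = 5

5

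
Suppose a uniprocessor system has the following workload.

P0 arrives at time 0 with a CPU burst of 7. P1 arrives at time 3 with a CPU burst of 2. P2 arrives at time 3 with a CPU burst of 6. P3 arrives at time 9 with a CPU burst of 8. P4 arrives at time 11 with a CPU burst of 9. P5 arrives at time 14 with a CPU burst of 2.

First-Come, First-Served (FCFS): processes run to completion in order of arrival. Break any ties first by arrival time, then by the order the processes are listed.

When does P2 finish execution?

15

Gantt: | P0 0-7 | P1 7-9 | P2 9-15 | P3 15-23 | P4 23-32 | P5 32-34 |
Completion: P0=7  P1=9  P2=15  P3=23  P4=32  P5=34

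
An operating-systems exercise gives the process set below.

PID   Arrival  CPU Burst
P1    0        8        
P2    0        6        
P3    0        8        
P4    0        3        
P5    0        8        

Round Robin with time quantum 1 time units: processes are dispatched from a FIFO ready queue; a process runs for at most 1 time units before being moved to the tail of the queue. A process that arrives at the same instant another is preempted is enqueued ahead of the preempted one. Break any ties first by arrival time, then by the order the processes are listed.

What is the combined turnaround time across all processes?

Schedule: | P1 0-1 | P2 1-2 | P3 2-3 | P4 3-4 | P5 4-5 | P1 5-6 | P2 6-7 | P3 7-8 | P4 8-9 | P5 9-10 | P1 10-11 | P2 11-12 | P3 12-13 | P4 13-14 | P5 14-15 | P1 15-16 | P2 16-17 | P3 17-18 | P5 18-19 | P1 19-20 | P2 20-21 | P3 21-22 | P5 22-23 | P1 23-24 | P2 24-25 | P3 25-26 | P5 26-27 | P1 27-28 | P3 28-29 | P5 29-30 | P1 30-31 | P3 31-32 | P5 32-33 |
Completion: P1=31  P2=25  P3=32  P4=14  P5=33
Turnaround (C−A): P1=31  P2=25  P3=32  P4=14  P5=33
Turnaround = completion − arrival: P1=31, P2=25, P3=32, P4=14, P5=33
Total turnaround = 31 + 25 + 32 + 14 + 33 = 135

135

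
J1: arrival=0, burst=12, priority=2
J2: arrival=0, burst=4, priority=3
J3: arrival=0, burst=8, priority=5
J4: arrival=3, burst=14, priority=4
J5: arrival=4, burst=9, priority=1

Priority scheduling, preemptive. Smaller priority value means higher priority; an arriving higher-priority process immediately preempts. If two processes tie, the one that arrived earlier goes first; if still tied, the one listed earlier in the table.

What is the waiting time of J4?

22

Schedule: | J1 0-4 | J5 4-13 | J1 13-21 | J2 21-25 | J4 25-39 | J3 39-47 |
Completion: J1=21  J2=25  J3=47  J4=39  J5=13
Waiting(J4) = turnaround − burst = 36 − 14 = 22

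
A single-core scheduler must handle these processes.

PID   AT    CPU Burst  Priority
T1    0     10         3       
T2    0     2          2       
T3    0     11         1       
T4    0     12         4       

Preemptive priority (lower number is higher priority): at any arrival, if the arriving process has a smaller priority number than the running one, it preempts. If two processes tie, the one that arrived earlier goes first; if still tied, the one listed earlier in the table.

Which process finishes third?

Timeline: | T3 0-11 | T2 11-13 | T1 13-23 | T4 23-35 |
Completion: T1=23  T2=13  T3=11  T4=35
Finish order: T3 → T2 → T1 → T4

T1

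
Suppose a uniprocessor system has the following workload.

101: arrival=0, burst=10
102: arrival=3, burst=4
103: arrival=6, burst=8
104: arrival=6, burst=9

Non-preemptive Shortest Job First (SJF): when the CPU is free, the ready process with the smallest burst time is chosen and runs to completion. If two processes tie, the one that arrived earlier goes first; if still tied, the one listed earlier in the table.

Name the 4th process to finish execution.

104

Schedule: | 101 0-10 | 102 10-14 | 103 14-22 | 104 22-31 |
Completion: 101=10  102=14  103=22  104=31
Turnaround (C−A): 101=10  102=11  103=16  104=25
Finish order: 101 → 102 → 103 → 104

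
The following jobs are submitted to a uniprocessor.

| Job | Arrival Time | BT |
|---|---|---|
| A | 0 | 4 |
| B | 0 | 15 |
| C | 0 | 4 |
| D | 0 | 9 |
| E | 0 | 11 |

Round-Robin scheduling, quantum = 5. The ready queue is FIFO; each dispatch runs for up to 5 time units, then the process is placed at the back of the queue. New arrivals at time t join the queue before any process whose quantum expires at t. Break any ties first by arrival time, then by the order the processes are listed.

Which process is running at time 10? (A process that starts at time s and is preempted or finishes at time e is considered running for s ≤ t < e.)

C

Schedule: | A 0-4 | B 4-9 | C 9-13 | D 13-18 | E 18-23 | B 23-28 | D 28-32 | E 32-37 | B 37-42 | E 42-43 |
Completion: A=4  B=42  C=13  D=32  E=43
Turnaround (C−A): A=4  B=42  C=13  D=32  E=43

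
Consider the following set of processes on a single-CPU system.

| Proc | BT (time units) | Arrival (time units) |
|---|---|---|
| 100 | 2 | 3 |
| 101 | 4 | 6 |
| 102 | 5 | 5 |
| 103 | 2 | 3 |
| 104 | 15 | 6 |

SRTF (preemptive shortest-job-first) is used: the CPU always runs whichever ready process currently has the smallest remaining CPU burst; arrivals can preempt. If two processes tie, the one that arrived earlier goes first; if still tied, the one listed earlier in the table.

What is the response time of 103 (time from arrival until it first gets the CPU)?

2

Gantt: | idle 0-3 | 100 3-5 | 103 5-7 | 101 7-11 | 102 11-16 | 104 16-31 |
Completion: 100=5  101=11  102=16  103=7  104=31
Turnaround (C−A): 100=2  101=5  102=11  103=4  104=25
Response(103) = first start − arrival = 5 − 3 = 2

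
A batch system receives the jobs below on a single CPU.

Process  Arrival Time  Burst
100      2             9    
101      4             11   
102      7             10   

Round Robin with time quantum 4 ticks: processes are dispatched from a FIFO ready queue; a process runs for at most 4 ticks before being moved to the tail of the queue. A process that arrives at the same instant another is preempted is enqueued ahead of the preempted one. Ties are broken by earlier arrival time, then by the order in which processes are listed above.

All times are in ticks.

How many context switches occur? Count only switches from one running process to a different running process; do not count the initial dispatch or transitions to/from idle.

8

Gantt: | idle 0-2 | 100 2-6 | 101 6-10 | 100 10-14 | 102 14-18 | 101 18-22 | 100 22-23 | 102 23-27 | 101 27-30 | 102 30-32 |
Completion: 100=23  101=30  102=32
Turnaround (C−A): 100=21  101=26  102=25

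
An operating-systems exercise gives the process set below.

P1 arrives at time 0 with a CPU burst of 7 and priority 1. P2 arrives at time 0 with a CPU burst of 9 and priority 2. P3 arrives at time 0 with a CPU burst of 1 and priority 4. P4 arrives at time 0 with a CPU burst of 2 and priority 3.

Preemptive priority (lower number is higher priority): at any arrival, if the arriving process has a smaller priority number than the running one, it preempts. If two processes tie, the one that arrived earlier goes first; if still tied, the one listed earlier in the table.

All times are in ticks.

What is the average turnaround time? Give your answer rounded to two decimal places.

15.00

Schedule: | P1 0-7 | P2 7-16 | P4 16-18 | P3 18-19 |
Completion: P1=7  P2=16  P3=19  P4=18
Turnaround (C−A): P1=7  P2=16  P3=19  P4=18
Turnaround times: P1=7, P2=16, P3=19, P4=18
Average turnaround = (7+16+19+18) / 4 = 60/4 = 15.00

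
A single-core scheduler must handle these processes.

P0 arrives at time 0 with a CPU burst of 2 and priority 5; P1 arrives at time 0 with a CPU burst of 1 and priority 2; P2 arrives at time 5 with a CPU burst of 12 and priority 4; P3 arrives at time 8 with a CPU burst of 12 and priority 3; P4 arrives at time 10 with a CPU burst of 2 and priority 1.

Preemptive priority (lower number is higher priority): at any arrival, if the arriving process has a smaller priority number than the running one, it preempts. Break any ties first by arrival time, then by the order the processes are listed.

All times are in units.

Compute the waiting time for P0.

1

Gantt: | P1 0-1 | P0 1-3 | idle 3-5 | P2 5-8 | P3 8-10 | P4 10-12 | P3 12-22 | P2 22-31 |
Completion: P0=3  P1=1  P2=31  P3=22  P4=12
Turnaround (C−A): P0=3  P1=1  P2=26  P3=14  P4=2
Waiting(P0) = turnaround − burst = 3 − 2 = 1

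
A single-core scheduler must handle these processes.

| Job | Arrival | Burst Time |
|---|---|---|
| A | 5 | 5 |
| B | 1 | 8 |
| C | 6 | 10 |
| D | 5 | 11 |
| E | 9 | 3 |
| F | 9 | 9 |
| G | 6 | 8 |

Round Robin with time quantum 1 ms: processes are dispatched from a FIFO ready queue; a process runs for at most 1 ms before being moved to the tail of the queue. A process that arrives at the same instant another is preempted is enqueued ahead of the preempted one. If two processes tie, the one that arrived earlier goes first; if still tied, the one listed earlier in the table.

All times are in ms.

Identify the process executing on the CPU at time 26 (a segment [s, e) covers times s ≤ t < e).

B

Schedule: | idle 0-1 | B 1-5 | A 5-6 | D 6-7 | B 7-8 | C 8-9 | G 9-10 | A 10-11 | D 11-12 | B 12-13 | E 13-14 | F 14-15 | C 15-16 | G 16-17 | A 17-18 | D 18-19 | B 19-20 | E 20-21 | F 21-22 | C 22-23 | G 23-24 | A 24-25 | D 25-26 | B 26-27 | E 27-28 | F 28-29 | C 29-30 | G 30-31 | A 31-32 | D 32-33 | F 33-34 | C 34-35 | G 35-36 | D 36-37 | F 37-38 | C 38-39 | G 39-40 | D 40-41 | F 41-42 | C 42-43 | G 43-44 | D 44-45 | F 45-46 | C 46-47 | G 47-48 | D 48-49 | F 49-50 | C 50-51 | D 51-52 | F 52-53 | C 53-54 | D 54-55 |
Completion: A=32  B=27  C=54  D=55  E=28  F=53  G=48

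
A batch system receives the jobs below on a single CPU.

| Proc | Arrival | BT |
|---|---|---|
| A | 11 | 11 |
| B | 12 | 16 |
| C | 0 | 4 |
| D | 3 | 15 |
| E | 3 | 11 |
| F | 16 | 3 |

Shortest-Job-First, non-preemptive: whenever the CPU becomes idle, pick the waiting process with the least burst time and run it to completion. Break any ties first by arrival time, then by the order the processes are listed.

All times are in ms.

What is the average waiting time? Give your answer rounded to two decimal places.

12.17

Schedule: | C 0-4 | E 4-15 | A 15-26 | F 26-29 | D 29-44 | B 44-60 |
Completion: A=26  B=60  C=4  D=44  E=15  F=29
Turnaround (C−A): A=15  B=48  C=4  D=41  E=12  F=13
Waiting times: A=4, B=32, C=0, D=26, E=1, F=10
Average waiting = (4+32+0+26+1+10) / 6 = 73/6 = 12.17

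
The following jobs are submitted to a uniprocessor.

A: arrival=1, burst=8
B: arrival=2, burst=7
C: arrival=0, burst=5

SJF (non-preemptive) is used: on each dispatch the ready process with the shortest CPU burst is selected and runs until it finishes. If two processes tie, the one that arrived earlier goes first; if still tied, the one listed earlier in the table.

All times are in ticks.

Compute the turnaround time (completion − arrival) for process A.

19

Gantt: | C 0-5 | B 5-12 | A 12-20 |
Completion: A=20  B=12  C=5
Turnaround (C−A): A=19  B=10  C=5
Turnaround(A) = completion − arrival = 20 − 1 = 19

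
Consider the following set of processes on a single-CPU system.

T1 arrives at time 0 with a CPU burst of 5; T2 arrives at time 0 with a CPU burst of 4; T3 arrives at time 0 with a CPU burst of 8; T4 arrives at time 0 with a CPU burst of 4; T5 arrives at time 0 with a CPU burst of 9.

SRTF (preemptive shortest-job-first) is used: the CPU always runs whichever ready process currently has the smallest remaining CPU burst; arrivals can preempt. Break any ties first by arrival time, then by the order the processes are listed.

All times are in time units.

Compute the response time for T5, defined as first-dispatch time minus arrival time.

Gantt: | T2 0-4 | T4 4-8 | T1 8-13 | T3 13-21 | T5 21-30 |
Completion: T1=13  T2=4  T3=21  T4=8  T5=30
Turnaround (C−A): T1=13  T2=4  T3=21  T4=8  T5=30
Response(T5) = first start − arrival = 21 − 0 = 21

21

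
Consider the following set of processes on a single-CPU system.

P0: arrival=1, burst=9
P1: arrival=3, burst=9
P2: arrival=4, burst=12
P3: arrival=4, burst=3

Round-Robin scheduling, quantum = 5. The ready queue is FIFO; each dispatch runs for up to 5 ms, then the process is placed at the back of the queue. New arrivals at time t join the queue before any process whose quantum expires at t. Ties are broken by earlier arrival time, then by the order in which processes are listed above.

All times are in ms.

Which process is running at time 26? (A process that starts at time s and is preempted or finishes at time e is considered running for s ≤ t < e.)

Gantt: | idle 0-1 | P0 1-6 | P1 6-11 | P2 11-16 | P3 16-19 | P0 19-23 | P1 23-27 | P2 27-34 |
Completion: P0=23  P1=27  P2=34  P3=19
Turnaround (C−A): P0=22  P1=24  P2=30  P3=15

P1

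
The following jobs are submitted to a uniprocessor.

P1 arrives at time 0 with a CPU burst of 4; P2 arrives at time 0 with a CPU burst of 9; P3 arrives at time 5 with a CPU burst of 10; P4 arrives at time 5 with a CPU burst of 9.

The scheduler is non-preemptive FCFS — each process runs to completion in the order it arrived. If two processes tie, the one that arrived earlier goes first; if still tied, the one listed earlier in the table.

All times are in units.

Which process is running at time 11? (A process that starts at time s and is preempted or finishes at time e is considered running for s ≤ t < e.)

Gantt: | P1 0-4 | P2 4-13 | P3 13-23 | P4 23-32 |
Completion: P1=4  P2=13  P3=23  P4=32
Turnaround (C−A): P1=4  P2=13  P3=18  P4=27

P2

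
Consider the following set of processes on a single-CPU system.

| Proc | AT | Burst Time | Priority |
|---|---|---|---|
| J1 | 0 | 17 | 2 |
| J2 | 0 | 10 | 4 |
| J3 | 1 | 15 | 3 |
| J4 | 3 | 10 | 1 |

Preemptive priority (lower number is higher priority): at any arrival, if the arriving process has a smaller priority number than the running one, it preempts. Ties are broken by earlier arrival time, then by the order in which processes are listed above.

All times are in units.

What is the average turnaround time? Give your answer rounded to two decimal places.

Timeline: | J1 0-3 | J4 3-13 | J1 13-27 | J3 27-42 | J2 42-52 |
Completion: J1=27  J2=52  J3=42  J4=13
Turnaround times: J1=27, J2=52, J3=41, J4=10
Average turnaround = (27+52+41+10) / 4 = 130/4 = 32.50

32.50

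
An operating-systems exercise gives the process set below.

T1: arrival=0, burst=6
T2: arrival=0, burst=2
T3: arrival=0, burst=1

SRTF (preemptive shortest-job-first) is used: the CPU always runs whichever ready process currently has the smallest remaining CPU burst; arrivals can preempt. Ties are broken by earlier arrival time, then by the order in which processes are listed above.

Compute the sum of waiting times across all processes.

Timeline: | T3 0-1 | T2 1-3 | T1 3-9 |
Completion: T1=9  T2=3  T3=1
Turnaround (C−A): T1=9  T2=3  T3=1
Waiting = turnaround − burst: T1=3, T2=1, T3=0
Total waiting = 3 + 1 + 0 = 4

4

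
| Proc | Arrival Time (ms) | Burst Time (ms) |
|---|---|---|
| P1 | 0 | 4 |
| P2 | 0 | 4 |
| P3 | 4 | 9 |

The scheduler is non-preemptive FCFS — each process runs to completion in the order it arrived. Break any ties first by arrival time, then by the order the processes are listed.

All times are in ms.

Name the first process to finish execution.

Timeline: | P1 0-4 | P2 4-8 | P3 8-17 |
Completion: P1=4  P2=8  P3=17
Turnaround (C−A): P1=4  P2=8  P3=13
Finish order: P1 → P2 → P3

P1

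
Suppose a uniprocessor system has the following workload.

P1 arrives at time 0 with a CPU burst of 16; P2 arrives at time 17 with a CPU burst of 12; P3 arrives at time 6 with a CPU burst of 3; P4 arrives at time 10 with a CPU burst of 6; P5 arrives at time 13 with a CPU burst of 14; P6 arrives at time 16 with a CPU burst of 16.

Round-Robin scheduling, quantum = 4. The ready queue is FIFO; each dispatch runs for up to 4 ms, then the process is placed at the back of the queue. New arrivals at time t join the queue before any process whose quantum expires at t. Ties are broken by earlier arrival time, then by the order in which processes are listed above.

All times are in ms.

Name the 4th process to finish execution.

P2

Schedule: | P1 0-8 | P3 8-11 | P1 11-15 | P4 15-19 | P5 19-23 | P1 23-27 | P6 27-31 | P2 31-35 | P4 35-37 | P5 37-41 | P6 41-45 | P2 45-49 | P5 49-53 | P6 53-57 | P2 57-61 | P5 61-63 | P6 63-67 |
Completion: P1=27  P2=61  P3=11  P4=37  P5=63  P6=67
Finish order: P3 → P1 → P4 → P2 → P5 → P6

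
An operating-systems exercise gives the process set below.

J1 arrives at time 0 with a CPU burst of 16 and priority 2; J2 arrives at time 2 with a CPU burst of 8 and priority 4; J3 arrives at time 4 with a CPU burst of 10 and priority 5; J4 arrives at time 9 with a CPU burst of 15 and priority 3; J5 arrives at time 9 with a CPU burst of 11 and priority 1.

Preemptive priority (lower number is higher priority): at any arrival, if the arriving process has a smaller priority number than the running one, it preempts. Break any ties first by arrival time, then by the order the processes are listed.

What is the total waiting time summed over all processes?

115

Timeline: | J1 0-9 | J5 9-20 | J1 20-27 | J4 27-42 | J2 42-50 | J3 50-60 |
Completion: J1=27  J2=50  J3=60  J4=42  J5=20
Turnaround (C−A): J1=27  J2=48  J3=56  J4=33  J5=11
Waiting = turnaround − burst: J1=11, J2=40, J3=46, J4=18, J5=0
Total waiting = 11 + 40 + 46 + 18 + 0 = 115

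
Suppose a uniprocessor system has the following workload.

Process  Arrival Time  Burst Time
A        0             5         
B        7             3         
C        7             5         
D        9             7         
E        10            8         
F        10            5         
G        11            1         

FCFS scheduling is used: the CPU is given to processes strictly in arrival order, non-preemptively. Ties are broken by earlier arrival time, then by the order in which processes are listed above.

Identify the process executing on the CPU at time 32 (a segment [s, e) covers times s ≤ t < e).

F

Schedule: | A 0-5 | idle 5-7 | B 7-10 | C 10-15 | D 15-22 | E 22-30 | F 30-35 | G 35-36 |
Completion: A=5  B=10  C=15  D=22  E=30  F=35  G=36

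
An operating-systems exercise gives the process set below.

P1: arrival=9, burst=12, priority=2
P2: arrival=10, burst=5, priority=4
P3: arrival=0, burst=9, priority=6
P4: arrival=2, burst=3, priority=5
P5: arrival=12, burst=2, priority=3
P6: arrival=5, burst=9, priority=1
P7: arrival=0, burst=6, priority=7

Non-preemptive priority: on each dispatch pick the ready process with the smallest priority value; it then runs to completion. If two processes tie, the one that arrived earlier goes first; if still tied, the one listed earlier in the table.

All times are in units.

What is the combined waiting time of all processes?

Gantt: | P3 0-9 | P6 9-18 | P1 18-30 | P5 30-32 | P2 32-37 | P4 37-40 | P7 40-46 |
Completion: P1=30  P2=37  P3=9  P4=40  P5=32  P6=18  P7=46
Turnaround (C−A): P1=21  P2=27  P3=9  P4=38  P5=20  P6=13  P7=46
Waiting = turnaround − burst: P1=9, P2=22, P3=0, P4=35, P5=18, P6=4, P7=40
Total waiting = 9 + 22 + 0 + 35 + 18 + 4 + 40 = 128

128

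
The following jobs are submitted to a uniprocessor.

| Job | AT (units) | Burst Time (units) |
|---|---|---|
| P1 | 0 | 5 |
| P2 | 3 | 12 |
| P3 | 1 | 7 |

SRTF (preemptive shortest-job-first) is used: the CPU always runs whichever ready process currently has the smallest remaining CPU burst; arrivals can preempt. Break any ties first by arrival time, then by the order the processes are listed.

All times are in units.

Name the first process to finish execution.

Schedule: | P1 0-5 | P3 5-12 | P2 12-24 |
Completion: P1=5  P2=24  P3=12
Turnaround (C−A): P1=5  P2=21  P3=11
Finish order: P1 → P3 → P2

P1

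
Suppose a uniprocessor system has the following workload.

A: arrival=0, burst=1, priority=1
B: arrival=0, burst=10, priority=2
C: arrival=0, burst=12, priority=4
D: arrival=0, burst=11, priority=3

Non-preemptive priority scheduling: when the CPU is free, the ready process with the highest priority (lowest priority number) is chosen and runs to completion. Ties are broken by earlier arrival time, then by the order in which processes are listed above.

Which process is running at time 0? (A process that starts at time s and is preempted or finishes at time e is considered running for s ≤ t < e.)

A

Schedule: | A 0-1 | B 1-11 | D 11-22 | C 22-34 |
Completion: A=1  B=11  C=34  D=22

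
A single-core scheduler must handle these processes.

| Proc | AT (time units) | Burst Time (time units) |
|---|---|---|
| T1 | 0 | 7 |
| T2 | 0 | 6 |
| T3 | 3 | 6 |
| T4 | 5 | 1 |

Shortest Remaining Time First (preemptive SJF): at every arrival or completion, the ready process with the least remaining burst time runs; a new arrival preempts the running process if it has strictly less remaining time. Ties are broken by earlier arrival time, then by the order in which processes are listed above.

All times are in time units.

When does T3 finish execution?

13

Gantt: | T2 0-6 | T4 6-7 | T3 7-13 | T1 13-20 |
Completion: T1=20  T2=6  T3=13  T4=7
Turnaround (C−A): T1=20  T2=6  T3=10  T4=2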